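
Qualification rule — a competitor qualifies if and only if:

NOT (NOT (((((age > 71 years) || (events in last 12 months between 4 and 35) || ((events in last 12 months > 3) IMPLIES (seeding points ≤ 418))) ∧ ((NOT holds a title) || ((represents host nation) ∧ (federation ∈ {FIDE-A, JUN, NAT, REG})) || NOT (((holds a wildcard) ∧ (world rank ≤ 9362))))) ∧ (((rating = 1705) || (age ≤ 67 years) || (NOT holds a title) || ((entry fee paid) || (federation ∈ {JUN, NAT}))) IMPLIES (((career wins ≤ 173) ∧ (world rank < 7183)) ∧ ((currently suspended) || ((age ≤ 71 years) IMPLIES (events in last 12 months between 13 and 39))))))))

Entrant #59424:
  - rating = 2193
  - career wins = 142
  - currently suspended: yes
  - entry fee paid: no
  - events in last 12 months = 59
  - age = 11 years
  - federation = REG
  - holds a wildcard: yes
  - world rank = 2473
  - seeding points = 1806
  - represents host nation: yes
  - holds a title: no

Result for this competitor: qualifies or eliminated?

Eliminated

Atomic conditions:
  age > 71 years: 11 > 71 is false
  events in last 12 months between 4 and 35: 59 in [4, 35] is false
  events in last 12 months > 3: 59 > 3 is true
  seeding points ≤ 418: 1806 ≤ 418 is false
  NOT holds a title: no → true
  represents host nation: yes → true
  federation ∈ {FIDE-A, JUN, NAT, REG}: REG is in the set → true
  holds a wildcard: yes → true
  world rank ≤ 9362: 2473 ≤ 9362 is true
  rating = 1705: 2193 == 1705 is false
  age ≤ 67 years: 11 ≤ 67 is true
  entry fee paid: no → false
  federation ∈ {JUN, NAT}: REG is not in the set → false
  career wins ≤ 173: 142 ≤ 173 is true
  world rank < 7183: 2473 < 7183 is true
  currently suspended: yes → true
  age ≤ 71 years: 11 ≤ 71 is true
  events in last 12 months between 13 and 39: 59 in [13, 39] is false
Combine:
[1.1.1.1.3] true → false = false
[1.1.1.1] false OR false OR false = false
[1.1.1.2.2] true AND true = true
[1.1.1.2.3.1] true AND true = true
[1.1.1.2.3] NOT true = false
[1.1.1.2] true OR true OR false = true
[1.1.1] false AND true = false
[1.1.2.1.4] false OR false = false
[1.1.2.1] false OR true OR true OR false = true
[1.1.2.2.1] true AND true = true
[1.1.2.2.2.2] true → false = false
[1.1.2.2.2] true OR false = true
[1.1.2.2] true AND true = true
[1.1.2] true → true = true
[1.1] false AND true = false
[1] NOT false = true
[root] NOT true = false
Overall: false → eliminated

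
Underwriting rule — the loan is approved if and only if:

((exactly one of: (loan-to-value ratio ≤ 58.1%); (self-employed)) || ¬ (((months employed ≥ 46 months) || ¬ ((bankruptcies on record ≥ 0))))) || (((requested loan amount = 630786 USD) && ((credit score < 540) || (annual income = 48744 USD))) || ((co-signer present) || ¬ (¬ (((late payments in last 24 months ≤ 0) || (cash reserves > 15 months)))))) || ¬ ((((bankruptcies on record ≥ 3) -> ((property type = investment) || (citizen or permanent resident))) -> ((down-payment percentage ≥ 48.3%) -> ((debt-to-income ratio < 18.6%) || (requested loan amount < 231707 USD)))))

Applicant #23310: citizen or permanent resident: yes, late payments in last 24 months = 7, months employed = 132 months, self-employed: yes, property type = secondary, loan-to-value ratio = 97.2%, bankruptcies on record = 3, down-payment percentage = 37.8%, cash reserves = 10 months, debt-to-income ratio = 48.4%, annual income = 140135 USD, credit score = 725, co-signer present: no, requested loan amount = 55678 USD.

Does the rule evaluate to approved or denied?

Approved

Atomic conditions:
  loan-to-value ratio ≤ 58.1%: 97.2 ≤ 58.1 is false
  self-employed: yes → true
  months employed ≥ 46 months: 132 ≥ 46 is true
  bankruptcies on record ≥ 0: 3 ≥ 0 is true
  requested loan amount = 630786 USD: 55678 == 630786 is false
  credit score < 540: 725 < 540 is false
  annual income = 48744 USD: 140135 == 48744 is false
  co-signer present: no → false
  late payments in last 24 months ≤ 0: 7 ≤ 0 is false
  cash reserves > 15 months: 10 > 15 is false
  bankruptcies on record ≥ 3: 3 ≥ 3 is true
  property type = investment: secondary == investment is false
  citizen or permanent resident: yes → true
  down-payment percentage ≥ 48.3%: 37.8 ≥ 48.3 is false
  debt-to-income ratio < 18.6%: 48.4 < 18.6 is false
  requested loan amount < 231707 USD: 55678 < 231707 is true
Combine:
[1.1] exactly-one(false, true) = true
[1.2.1.2] NOT true = false
[1.2.1] true OR false = true
[1.2] NOT true = false
[1] true OR false = true
[2.1.2] false OR false = false
[2.1] false AND false = false
[2.2.2.1.1] false OR false = false
[2.2.2.1] NOT false = true
[2.2.2] NOT true = false
[2.2] false OR false = false
[2] false OR false = false
[3.1.1.2] false OR true = true
[3.1.1] true → true = true
[3.1.2.2] false OR true = true
[3.1.2] false → true (antecedent false ⇒ implication holds) = true
[3.1] true → true = true
[3] NOT true = false
[root] true OR false OR false = true
Overall: true → approved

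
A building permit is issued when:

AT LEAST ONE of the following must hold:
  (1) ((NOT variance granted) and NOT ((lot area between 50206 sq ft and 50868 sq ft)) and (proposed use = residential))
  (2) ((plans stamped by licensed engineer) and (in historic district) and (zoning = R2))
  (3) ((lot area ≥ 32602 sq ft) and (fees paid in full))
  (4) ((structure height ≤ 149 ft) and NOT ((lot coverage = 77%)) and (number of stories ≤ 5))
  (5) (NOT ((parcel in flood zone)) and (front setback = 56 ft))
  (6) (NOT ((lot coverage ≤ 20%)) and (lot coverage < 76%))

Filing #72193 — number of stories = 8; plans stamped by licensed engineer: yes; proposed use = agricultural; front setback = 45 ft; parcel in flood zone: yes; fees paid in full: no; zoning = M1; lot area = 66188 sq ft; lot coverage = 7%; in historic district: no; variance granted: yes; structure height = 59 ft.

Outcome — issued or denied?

Atomic conditions:
  NOT variance granted: yes → false
  lot area between 50206 sq ft and 50868 sq ft: 66188 in [50206, 50868] is false
  proposed use = residential: agricultural == residential is false
  plans stamped by licensed engineer: yes → true
  in historic district: no → false
  zoning = R2: M1 == R2 is false
  lot area ≥ 32602 sq ft: 66188 ≥ 32602 is true
  fees paid in full: no → false
  structure height ≤ 149 ft: 59 ≤ 149 is true
  lot coverage = 77%: 7 == 77 is false
  number of stories ≤ 5: 8 ≤ 5 is false
  parcel in flood zone: yes → true
  front setback = 56 ft: 45 == 56 is false
  lot coverage ≤ 20%: 7 ≤ 20 is true
  lot coverage < 76%: 7 < 76 is true
Combine:
[1.2] NOT false = true
[1] false AND true AND false = false
[2] true AND false AND false = false
[3] true AND false = false
[4.2] NOT false = true
[4] true AND true AND false = false
[5.1] NOT true = false
[5] false AND false = false
[6.1] NOT true = false
[6] false AND true = false
[root] false OR false OR false OR false OR false OR false = false
Overall: false → denied

Denied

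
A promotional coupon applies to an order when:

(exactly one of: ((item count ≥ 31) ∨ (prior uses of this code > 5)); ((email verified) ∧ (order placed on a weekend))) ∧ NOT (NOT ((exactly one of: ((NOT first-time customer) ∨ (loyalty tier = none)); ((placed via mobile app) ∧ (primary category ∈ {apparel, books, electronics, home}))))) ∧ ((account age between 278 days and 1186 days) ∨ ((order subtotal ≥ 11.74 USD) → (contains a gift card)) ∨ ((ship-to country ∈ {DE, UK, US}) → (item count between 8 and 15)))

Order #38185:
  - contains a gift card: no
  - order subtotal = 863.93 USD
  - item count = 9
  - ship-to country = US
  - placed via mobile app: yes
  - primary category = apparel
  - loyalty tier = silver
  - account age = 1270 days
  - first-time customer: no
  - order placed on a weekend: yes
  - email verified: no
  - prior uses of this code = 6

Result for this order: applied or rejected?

Atomic conditions:
  item count ≥ 31: 9 ≥ 31 is false
  prior uses of this code > 5: 6 > 5 is true
  email verified: no → false
  order placed on a weekend: yes → true
  NOT first-time customer: no → true
  loyalty tier = none: silver == none is false
  placed via mobile app: yes → true
  primary category ∈ {apparel, books, electronics, home}: apparel is in the set → true
  account age between 278 days and 1186 days: 1270 in [278, 1186] is false
  order subtotal ≥ 11.74 USD: 863.93 ≥ 11.74 is true
  contains a gift card: no → false
  ship-to country ∈ {DE, UK, US}: US is in the set → true
  item count between 8 and 15: 9 in [8, 15] is true
Combine:
[1.1] false OR true = true
[1.2] false AND true = false
[1] exactly-one(true, false) = true
[2.1.1.1] true OR false = true
[2.1.1.2] true AND true = true
[2.1.1] exactly-one(true, true) = false
[2.1] NOT false = true
[2] NOT true = false
[3.2] true → false = false
[3.3] true → true = true
[3] false OR false OR true = true
[root] true AND false AND true = false
Overall: false → rejected

Rejected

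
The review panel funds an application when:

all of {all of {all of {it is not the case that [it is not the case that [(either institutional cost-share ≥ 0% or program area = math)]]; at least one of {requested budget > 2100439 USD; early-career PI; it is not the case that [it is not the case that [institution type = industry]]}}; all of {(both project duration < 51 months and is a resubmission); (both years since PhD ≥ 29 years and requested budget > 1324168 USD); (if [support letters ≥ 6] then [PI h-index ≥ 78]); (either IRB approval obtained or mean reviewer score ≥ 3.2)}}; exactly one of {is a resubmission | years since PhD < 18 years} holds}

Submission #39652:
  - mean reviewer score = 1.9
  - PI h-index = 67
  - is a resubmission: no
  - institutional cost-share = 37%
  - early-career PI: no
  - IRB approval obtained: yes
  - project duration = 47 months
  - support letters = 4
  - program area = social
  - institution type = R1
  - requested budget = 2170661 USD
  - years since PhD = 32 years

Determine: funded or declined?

Declined

Atomic conditions:
  institutional cost-share ≥ 0%: 37 ≥ 0 is true
  program area = math: social == math is false
  requested budget > 2100439 USD: 2170661 > 2100439 is true
  early-career PI: no → false
  institution type = industry: R1 == industry is false
  project duration < 51 months: 47 < 51 is true
  is a resubmission: no → false
  years since PhD ≥ 29 years: 32 ≥ 29 is true
  requested budget > 1324168 USD: 2170661 > 1324168 is true
  support letters ≥ 6: 4 ≥ 6 is false
  PI h-index ≥ 78: 67 ≥ 78 is false
  IRB approval obtained: yes → true
  mean reviewer score ≥ 3.2: 1.9 ≥ 3.2 is false
  years since PhD < 18 years: 32 < 18 is false
Combine:
[1.1.1.1.1] true OR false = true
[1.1.1.1] NOT true = false
[1.1.1] NOT false = true
[1.1.2.3.1] NOT false = true
[1.1.2.3] NOT true = false
[1.1.2] true OR false OR false = true
[1.1] true AND true = true
[1.2.1] true AND false = false
[1.2.2] true AND true = true
[1.2.3] false → false (antecedent false ⇒ implication holds) = true
[1.2.4] true OR false = true
[1.2] false AND true AND true AND true = false
[1] true AND false = false
[2] exactly-one(false, false) = false
[root] false AND false = false
Overall: false → declined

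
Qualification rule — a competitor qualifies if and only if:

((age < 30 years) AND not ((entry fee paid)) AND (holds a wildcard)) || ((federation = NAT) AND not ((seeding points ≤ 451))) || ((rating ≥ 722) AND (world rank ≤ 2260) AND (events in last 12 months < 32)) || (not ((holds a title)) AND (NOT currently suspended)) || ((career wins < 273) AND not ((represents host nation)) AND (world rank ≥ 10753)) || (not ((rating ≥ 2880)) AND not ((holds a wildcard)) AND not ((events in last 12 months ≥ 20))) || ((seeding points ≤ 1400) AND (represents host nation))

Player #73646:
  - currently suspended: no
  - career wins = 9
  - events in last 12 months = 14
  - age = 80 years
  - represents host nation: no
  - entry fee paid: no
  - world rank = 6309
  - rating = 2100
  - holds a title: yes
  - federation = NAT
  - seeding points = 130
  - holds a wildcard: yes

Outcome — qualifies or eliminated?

Atomic conditions:
  age < 30 years: 80 < 30 is false
  entry fee paid: no → false
  holds a wildcard: yes → true
  federation = NAT: NAT == NAT is true
  seeding points ≤ 451: 130 ≤ 451 is true
  rating ≥ 722: 2100 ≥ 722 is true
  world rank ≤ 2260: 6309 ≤ 2260 is false
  events in last 12 months < 32: 14 < 32 is true
  holds a title: yes → true
  NOT currently suspended: no → true
  career wins < 273: 9 < 273 is true
  represents host nation: no → false
  world rank ≥ 10753: 6309 ≥ 10753 is false
  rating ≥ 2880: 2100 ≥ 2880 is false
  events in last 12 months ≥ 20: 14 ≥ 20 is false
  seeding points ≤ 1400: 130 ≤ 1400 is true
Combine:
[1.2] NOT false = true
[1] false AND true AND true = false
[2.2] NOT true = false
[2] true AND false = false
[3] true AND false AND true = false
[4.1] NOT true = false
[4] false AND true = false
[5.2] NOT false = true
[5] true AND true AND false = false
[6.1] NOT false = true
[6.2] NOT true = false
[6.3] NOT false = true
[6] true AND false AND true = false
[7] true AND false = false
[root] false OR false OR false OR false OR false OR false OR false = false
Overall: false → eliminated

Eliminated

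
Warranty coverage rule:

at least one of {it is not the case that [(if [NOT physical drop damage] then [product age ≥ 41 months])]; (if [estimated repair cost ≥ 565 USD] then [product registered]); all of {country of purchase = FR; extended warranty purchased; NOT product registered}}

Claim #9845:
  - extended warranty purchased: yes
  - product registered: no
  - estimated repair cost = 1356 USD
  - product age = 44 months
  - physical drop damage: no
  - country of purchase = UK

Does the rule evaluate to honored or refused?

Refused

Atomic conditions:
  NOT physical drop damage: no → true
  product age ≥ 41 months: 44 ≥ 41 is true
  estimated repair cost ≥ 565 USD: 1356 ≥ 565 is true
  product registered: no → false
  country of purchase = FR: UK == FR is false
  extended warranty purchased: yes → true
  NOT product registered: no → true
Combine:
[1.1] true → true = true
[1] NOT true = false
[2] true → false = false
[3] false AND true AND true = false
[root] false OR false OR false = false
Overall: false → refused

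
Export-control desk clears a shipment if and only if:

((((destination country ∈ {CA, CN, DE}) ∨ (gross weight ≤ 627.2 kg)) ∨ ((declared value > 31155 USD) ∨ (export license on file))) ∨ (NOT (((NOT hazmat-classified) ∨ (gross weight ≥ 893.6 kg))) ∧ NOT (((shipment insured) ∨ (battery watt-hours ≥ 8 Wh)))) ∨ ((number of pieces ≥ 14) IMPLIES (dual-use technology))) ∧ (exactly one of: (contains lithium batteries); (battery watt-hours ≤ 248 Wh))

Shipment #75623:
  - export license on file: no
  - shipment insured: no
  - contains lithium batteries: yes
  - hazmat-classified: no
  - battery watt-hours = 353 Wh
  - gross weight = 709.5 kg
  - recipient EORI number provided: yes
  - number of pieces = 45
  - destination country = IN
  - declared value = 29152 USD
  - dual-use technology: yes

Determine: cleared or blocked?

Atomic conditions:
  destination country ∈ {CA, CN, DE}: IN is not in the set → false
  gross weight ≤ 627.2 kg: 709.5 ≤ 627.2 is false
  declared value > 31155 USD: 29152 > 31155 is false
  export license on file: no → false
  NOT hazmat-classified: no → true
  gross weight ≥ 893.6 kg: 709.5 ≥ 893.6 is false
  shipment insured: no → false
  battery watt-hours ≥ 8 Wh: 353 ≥ 8 is true
  number of pieces ≥ 14: 45 ≥ 14 is true
  dual-use technology: yes → true
  contains lithium batteries: yes → true
  battery watt-hours ≤ 248 Wh: 353 ≤ 248 is false
Combine:
[1.1.1] false OR false = false
[1.1.2] false OR false = false
[1.1] false OR false = false
[1.2.1.1] true OR false = true
[1.2.1] NOT true = false
[1.2.2.1] false OR true = true
[1.2.2] NOT true = false
[1.2] false AND false = false
[1.3] true → true = true
[1] false OR false OR true = true
[2] exactly-one(true, false) = true
[root] true AND true = true
Overall: true → cleared

Cleared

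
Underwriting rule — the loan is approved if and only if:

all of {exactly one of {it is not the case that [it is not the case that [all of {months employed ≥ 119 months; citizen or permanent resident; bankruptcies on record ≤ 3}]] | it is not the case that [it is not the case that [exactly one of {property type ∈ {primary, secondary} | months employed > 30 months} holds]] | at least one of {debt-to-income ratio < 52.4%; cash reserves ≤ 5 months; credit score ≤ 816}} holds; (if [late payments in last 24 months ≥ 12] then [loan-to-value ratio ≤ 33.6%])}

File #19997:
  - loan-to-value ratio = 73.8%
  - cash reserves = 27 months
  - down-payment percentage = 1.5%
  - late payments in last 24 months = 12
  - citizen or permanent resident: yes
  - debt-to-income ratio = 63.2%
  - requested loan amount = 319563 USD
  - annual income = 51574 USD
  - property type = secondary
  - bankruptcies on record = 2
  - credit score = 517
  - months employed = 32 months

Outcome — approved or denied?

Atomic conditions:
  months employed ≥ 119 months: 32 ≥ 119 is false
  citizen or permanent resident: yes → true
  bankruptcies on record ≤ 3: 2 ≤ 3 is true
  property type ∈ {primary, secondary}: secondary is in the set → true
  months employed > 30 months: 32 > 30 is true
  debt-to-income ratio < 52.4%: 63.2 < 52.4 is false
  cash reserves ≤ 5 months: 27 ≤ 5 is false
  credit score ≤ 816: 517 ≤ 816 is true
  late payments in last 24 months ≥ 12: 12 ≥ 12 is true
  loan-to-value ratio ≤ 33.6%: 73.8 ≤ 33.6 is false
Combine:
[1.1.1.1] false AND true AND true = false
[1.1.1] NOT false = true
[1.1] NOT true = false
[1.2.1.1] exactly-one(true, true) = false
[1.2.1] NOT false = true
[1.2] NOT true = false
[1.3] false OR false OR true = true
[1] exactly-one(false, false, true) = true
[2] true → false = false
[root] true AND false = false
Overall: false → denied

Denied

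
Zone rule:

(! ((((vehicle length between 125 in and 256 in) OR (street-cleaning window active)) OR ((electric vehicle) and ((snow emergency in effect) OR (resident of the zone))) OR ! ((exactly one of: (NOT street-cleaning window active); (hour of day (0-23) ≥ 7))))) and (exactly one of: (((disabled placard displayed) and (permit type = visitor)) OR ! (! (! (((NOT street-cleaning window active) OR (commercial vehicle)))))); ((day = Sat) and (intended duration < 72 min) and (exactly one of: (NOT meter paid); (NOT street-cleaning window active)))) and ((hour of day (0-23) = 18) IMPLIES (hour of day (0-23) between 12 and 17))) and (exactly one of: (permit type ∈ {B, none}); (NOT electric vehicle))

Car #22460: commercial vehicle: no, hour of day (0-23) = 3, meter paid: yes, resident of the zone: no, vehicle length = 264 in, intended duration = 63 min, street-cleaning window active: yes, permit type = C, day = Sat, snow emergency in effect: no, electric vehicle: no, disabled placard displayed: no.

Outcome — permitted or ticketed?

Atomic conditions:
  vehicle length between 125 in and 256 in: 264 in [125, 256] is false
  street-cleaning window active: yes → true
  electric vehicle: no → false
  snow emergency in effect: no → false
  resident of the zone: no → false
  NOT street-cleaning window active: yes → false
  hour of day (0-23) ≥ 7: 3 ≥ 7 is false
  disabled placard displayed: no → false
  permit type = visitor: C == visitor is false
  commercial vehicle: no → false
  day = Sat: Sat == Sat is true
  intended duration < 72 min: 63 < 72 is true
  NOT meter paid: yes → false
  hour of day (0-23) = 18: 3 == 18 is false
  hour of day (0-23) between 12 and 17: 3 in [12, 17] is false
  permit type ∈ {B, none}: C is not in the set → false
  NOT electric vehicle: no → true
Combine:
[1.1.1.1] false OR true = true
[1.1.1.2.2] false OR false = false
[1.1.1.2] false AND false = false
[1.1.1.3.1] exactly-one(false, false) = false
[1.1.1.3] NOT false = true
[1.1.1] true OR false OR true = true
[1.1] NOT true = false
[1.2.1.1] false AND false = false
[1.2.1.2.1.1.1] false OR false = false
[1.2.1.2.1.1] NOT false = true
[1.2.1.2.1] NOT true = false
[1.2.1.2] NOT false = true
[1.2.1] false OR true = true
[1.2.2.3] exactly-one(false, false) = false
[1.2.2] true AND true AND false = false
[1.2] exactly-one(true, false) = true
[1.3] false → false (antecedent false ⇒ implication holds) = true
[1] false AND true AND true = false
[2] exactly-one(false, true) = true
[root] false AND true = false
Overall: false → ticketed

Ticketed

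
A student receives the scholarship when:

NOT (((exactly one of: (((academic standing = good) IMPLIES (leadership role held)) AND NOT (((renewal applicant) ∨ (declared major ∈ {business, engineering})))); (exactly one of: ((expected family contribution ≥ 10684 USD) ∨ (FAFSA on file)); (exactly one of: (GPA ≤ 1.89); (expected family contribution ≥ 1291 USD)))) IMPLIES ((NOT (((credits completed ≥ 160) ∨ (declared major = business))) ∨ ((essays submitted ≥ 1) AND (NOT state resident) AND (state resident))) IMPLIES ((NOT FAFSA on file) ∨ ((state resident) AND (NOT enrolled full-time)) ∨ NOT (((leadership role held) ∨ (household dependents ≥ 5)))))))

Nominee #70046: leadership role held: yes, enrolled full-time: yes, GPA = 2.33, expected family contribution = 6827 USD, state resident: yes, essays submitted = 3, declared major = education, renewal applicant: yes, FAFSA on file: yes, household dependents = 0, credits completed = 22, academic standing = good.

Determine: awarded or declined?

Declined

Atomic conditions:
  academic standing = good: good == good is true
  leadership role held: yes → true
  renewal applicant: yes → true
  declared major ∈ {business, engineering}: education is not in the set → false
  expected family contribution ≥ 10684 USD: 6827 ≥ 10684 is false
  FAFSA on file: yes → true
  GPA ≤ 1.89: 2.33 ≤ 1.89 is false
  expected family contribution ≥ 1291 USD: 6827 ≥ 1291 is true
  credits completed ≥ 160: 22 ≥ 160 is false
  declared major = business: education == business is false
  essays submitted ≥ 1: 3 ≥ 1 is true
  NOT state resident: yes → false
  state resident: yes → true
  NOT FAFSA on file: yes → false
  NOT enrolled full-time: yes → false
  household dependents ≥ 5: 0 ≥ 5 is false
Combine:
[1.1.1.1] true → true = true
[1.1.1.2.1] true OR false = true
[1.1.1.2] NOT true = false
[1.1.1] true AND false = false
[1.1.2.1] false OR true = true
[1.1.2.2] exactly-one(false, true) = true
[1.1.2] exactly-one(true, true) = false
[1.1] exactly-one(false, false) = false
[1.2.1.1.1] false OR false = false
[1.2.1.1] NOT false = true
[1.2.1.2] true AND false AND true = false
[1.2.1] true OR false = true
[1.2.2.2] true AND false = false
[1.2.2.3.1] true OR false = true
[1.2.2.3] NOT true = false
[1.2.2] false OR false OR false = false
[1.2] true → false = false
[1] false → false (antecedent false ⇒ implication holds) = true
[root] NOT true = false
Overall: false → declined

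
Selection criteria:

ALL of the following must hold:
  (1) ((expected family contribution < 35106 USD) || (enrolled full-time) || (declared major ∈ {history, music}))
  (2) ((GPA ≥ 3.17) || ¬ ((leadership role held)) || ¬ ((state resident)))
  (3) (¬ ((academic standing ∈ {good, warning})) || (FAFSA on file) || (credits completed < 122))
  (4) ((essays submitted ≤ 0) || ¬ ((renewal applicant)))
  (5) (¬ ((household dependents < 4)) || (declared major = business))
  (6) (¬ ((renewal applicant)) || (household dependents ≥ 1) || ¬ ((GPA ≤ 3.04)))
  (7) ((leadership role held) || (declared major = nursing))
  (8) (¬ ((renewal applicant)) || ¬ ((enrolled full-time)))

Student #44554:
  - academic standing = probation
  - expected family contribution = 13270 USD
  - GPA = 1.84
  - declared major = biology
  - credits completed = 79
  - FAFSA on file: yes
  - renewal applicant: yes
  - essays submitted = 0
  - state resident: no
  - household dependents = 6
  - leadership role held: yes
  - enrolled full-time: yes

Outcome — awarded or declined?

Declined

Atomic conditions:
  expected family contribution < 35106 USD: 13270 < 35106 is true
  enrolled full-time: yes → true
  declared major ∈ {history, music}: biology is not in the set → false
  GPA ≥ 3.17: 1.84 ≥ 3.17 is false
  leadership role held: yes → true
  state resident: no → false
  academic standing ∈ {good, warning}: probation is not in the set → false
  FAFSA on file: yes → true
  credits completed < 122: 79 < 122 is true
  essays submitted ≤ 0: 0 ≤ 0 is true
  renewal applicant: yes → true
  household dependents < 4: 6 < 4 is false
  declared major = business: biology == business is false
  household dependents ≥ 1: 6 ≥ 1 is true
  GPA ≤ 3.04: 1.84 ≤ 3.04 is true
  declared major = nursing: biology == nursing is false
Combine:
[1] true OR true OR false = true
[2.2] NOT true = false
[2.3] NOT false = true
[2] false OR false OR true = true
[3.1] NOT false = true
[3] true OR true OR true = true
[4.2] NOT true = false
[4] true OR false = true
[5.1] NOT false = true
[5] true OR false = true
[6.1] NOT true = false
[6.3] NOT true = false
[6] false OR true OR false = true
[7] true OR false = true
[8.1] NOT true = false
[8.2] NOT true = false
[8] false OR false = false
[root] true AND true AND true AND true AND true AND true AND true AND false = false
Overall: false → declined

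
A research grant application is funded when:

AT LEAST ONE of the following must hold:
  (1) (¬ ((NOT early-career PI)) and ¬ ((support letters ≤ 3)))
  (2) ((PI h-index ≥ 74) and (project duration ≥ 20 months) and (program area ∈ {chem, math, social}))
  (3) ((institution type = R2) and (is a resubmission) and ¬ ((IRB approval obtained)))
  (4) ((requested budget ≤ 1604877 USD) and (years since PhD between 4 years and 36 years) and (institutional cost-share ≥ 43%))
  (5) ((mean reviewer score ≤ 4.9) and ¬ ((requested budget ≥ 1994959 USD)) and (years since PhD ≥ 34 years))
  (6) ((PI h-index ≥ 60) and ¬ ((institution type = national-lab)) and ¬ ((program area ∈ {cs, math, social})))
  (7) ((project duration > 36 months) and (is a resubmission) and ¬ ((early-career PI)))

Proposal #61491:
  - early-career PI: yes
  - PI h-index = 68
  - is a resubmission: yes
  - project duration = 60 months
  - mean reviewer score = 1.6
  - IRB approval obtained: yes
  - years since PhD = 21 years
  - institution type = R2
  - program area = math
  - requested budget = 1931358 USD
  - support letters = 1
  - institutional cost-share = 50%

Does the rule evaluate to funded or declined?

Atomic conditions:
  NOT early-career PI: yes → false
  support letters ≤ 3: 1 ≤ 3 is true
  PI h-index ≥ 74: 68 ≥ 74 is false
  project duration ≥ 20 months: 60 ≥ 20 is true
  program area ∈ {chem, math, social}: math is in the set → true
  institution type = R2: R2 == R2 is true
  is a resubmission: yes → true
  IRB approval obtained: yes → true
  requested budget ≤ 1604877 USD: 1931358 ≤ 1604877 is false
  years since PhD between 4 years and 36 years: 21 in [4, 36] is true
  institutional cost-share ≥ 43%: 50 ≥ 43 is true
  mean reviewer score ≤ 4.9: 1.6 ≤ 4.9 is true
  requested budget ≥ 1994959 USD: 1931358 ≥ 1994959 is false
  years since PhD ≥ 34 years: 21 ≥ 34 is false
  PI h-index ≥ 60: 68 ≥ 60 is true
  institution type = national-lab: R2 == national-lab is false
  program area ∈ {cs, math, social}: math is in the set → true
  project duration > 36 months: 60 > 36 is true
  early-career PI: yes → true
Combine:
[1.1] NOT false = true
[1.2] NOT true = false
[1] true AND false = false
[2] false AND true AND true = false
[3.3] NOT true = false
[3] true AND true AND false = false
[4] false AND true AND true = false
[5.2] NOT false = true
[5] true AND true AND false = false
[6.2] NOT false = true
[6.3] NOT true = false
[6] true AND true AND false = false
[7.3] NOT true = false
[7] true AND true AND false = false
[root] false OR false OR false OR false OR false OR false OR false = false
Overall: false → declined

Declined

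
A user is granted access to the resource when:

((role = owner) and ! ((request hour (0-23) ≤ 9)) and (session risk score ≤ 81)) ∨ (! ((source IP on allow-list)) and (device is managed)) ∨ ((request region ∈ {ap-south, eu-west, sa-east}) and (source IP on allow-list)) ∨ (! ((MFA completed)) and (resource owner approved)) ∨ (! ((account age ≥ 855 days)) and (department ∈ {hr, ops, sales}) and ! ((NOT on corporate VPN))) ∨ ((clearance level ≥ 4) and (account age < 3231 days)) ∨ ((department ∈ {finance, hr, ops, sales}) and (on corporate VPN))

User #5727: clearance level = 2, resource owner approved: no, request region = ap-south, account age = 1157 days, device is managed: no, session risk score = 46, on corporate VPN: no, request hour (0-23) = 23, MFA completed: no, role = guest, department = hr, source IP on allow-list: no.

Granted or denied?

Denied

Atomic conditions:
  role = owner: guest == owner is false
  request hour (0-23) ≤ 9: 23 ≤ 9 is false
  session risk score ≤ 81: 46 ≤ 81 is true
  source IP on allow-list: no → false
  device is managed: no → false
  request region ∈ {ap-south, eu-west, sa-east}: ap-south is in the set → true
  MFA completed: no → false
  resource owner approved: no → false
  account age ≥ 855 days: 1157 ≥ 855 is true
  department ∈ {hr, ops, sales}: hr is in the set → true
  NOT on corporate VPN: no → true
  clearance level ≥ 4: 2 ≥ 4 is false
  account age < 3231 days: 1157 < 3231 is true
  department ∈ {finance, hr, ops, sales}: hr is in the set → true
  on corporate VPN: no → false
Combine:
[1.2] NOT false = true
[1] false AND true AND true = false
[2.1] NOT false = true
[2] true AND false = false
[3] true AND false = false
[4.1] NOT false = true
[4] true AND false = false
[5.1] NOT true = false
[5.3] NOT true = false
[5] false AND true AND false = false
[6] false AND true = false
[7] true AND false = false
[root] false OR false OR false OR false OR false OR false OR false = false
Overall: false → denied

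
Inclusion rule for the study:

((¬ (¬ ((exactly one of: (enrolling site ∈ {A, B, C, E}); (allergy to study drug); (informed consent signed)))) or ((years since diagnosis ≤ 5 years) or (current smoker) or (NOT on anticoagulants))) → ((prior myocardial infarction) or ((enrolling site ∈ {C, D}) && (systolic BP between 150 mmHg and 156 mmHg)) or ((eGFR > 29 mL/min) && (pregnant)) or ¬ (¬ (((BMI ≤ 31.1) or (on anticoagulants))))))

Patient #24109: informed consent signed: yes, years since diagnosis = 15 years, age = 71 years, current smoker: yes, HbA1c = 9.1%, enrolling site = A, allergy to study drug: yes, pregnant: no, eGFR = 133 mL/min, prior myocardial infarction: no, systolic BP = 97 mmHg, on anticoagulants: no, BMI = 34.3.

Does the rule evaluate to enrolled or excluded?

Atomic conditions:
  enrolling site ∈ {A, B, C, E}: A is in the set → true
  allergy to study drug: yes → true
  informed consent signed: yes → true
  years since diagnosis ≤ 5 years: 15 ≤ 5 is false
  current smoker: yes → true
  NOT on anticoagulants: no → true
  prior myocardial infarction: no → false
  enrolling site ∈ {C, D}: A is not in the set → false
  systolic BP between 150 mmHg and 156 mmHg: 97 in [150, 156] is false
  eGFR > 29 mL/min: 133 > 29 is true
  pregnant: no → false
  BMI ≤ 31.1: 34.3 ≤ 31.1 is false
  on anticoagulants: no → false
Combine:
[1.1.1.1] exactly-one(true, true, true) = false
[1.1.1] NOT false = true
[1.1] NOT true = false
[1.2] false OR true OR true = true
[1] false OR true = true
[2.2] false AND false = false
[2.3] true AND false = false
[2.4.1.1] false OR false = false
[2.4.1] NOT false = true
[2.4] NOT true = false
[2] false OR false OR false OR false = false
[root] true → false = false
Overall: false → excluded

Excluded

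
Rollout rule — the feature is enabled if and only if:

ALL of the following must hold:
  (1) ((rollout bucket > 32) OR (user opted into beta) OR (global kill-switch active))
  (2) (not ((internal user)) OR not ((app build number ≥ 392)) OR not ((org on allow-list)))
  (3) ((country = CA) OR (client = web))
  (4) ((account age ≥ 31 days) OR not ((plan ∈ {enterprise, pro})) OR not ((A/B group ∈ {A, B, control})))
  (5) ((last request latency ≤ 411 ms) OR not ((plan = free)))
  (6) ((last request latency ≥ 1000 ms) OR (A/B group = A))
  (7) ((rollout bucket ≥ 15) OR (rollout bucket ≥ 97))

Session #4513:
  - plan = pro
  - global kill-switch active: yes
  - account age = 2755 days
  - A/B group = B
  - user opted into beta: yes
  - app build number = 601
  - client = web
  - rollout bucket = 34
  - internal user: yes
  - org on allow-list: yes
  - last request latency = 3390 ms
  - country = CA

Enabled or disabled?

Atomic conditions:
  rollout bucket > 32: 34 > 32 is true
  user opted into beta: yes → true
  global kill-switch active: yes → true
  internal user: yes → true
  app build number ≥ 392: 601 ≥ 392 is true
  org on allow-list: yes → true
  country = CA: CA == CA is true
  client = web: web == web is true
  account age ≥ 31 days: 2755 ≥ 31 is true
  plan ∈ {enterprise, pro}: pro is in the set → true
  A/B group ∈ {A, B, control}: B is in the set → true
  last request latency ≤ 411 ms: 3390 ≤ 411 is false
  plan = free: pro == free is false
  last request latency ≥ 1000 ms: 3390 ≥ 1000 is true
  A/B group = A: B == A is false
  rollout bucket ≥ 15: 34 ≥ 15 is true
  rollout bucket ≥ 97: 34 ≥ 97 is false
Combine:
[1] true OR true OR true = true
[2.1] NOT true = false
[2.2] NOT true = false
[2.3] NOT true = false
[2] false OR false OR false = false
[3] true OR true = true
[4.2] NOT true = false
[4.3] NOT true = false
[4] true OR false OR false = true
[5.2] NOT false = true
[5] false OR true = true
[6] true OR false = true
[7] true OR false = true
[root] true AND false AND true AND true AND true AND true AND true = false
Overall: false → disabled

Disabled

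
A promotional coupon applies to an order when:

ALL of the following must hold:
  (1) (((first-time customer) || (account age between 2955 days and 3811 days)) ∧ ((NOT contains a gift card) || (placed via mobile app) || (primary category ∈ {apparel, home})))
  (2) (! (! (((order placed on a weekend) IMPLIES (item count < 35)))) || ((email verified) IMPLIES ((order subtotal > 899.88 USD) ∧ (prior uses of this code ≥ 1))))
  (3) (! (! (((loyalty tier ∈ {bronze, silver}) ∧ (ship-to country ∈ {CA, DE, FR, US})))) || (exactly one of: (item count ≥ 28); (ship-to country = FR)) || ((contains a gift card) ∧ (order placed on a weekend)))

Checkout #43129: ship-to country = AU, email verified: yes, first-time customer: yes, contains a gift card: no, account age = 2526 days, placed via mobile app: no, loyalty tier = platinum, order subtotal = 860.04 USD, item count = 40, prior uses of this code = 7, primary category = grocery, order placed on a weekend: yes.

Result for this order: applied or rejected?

Rejected

Atomic conditions:
  first-time customer: yes → true
  account age between 2955 days and 3811 days: 2526 in [2955, 3811] is false
  NOT contains a gift card: no → true
  placed via mobile app: no → false
  primary category ∈ {apparel, home}: grocery is not in the set → false
  order placed on a weekend: yes → true
  item count < 35: 40 < 35 is false
  email verified: yes → true
  order subtotal > 899.88 USD: 860.04 > 899.88 is false
  prior uses of this code ≥ 1: 7 ≥ 1 is true
  loyalty tier ∈ {bronze, silver}: platinum is not in the set → false
  ship-to country ∈ {CA, DE, FR, US}: AU is not in the set → false
  item count ≥ 28: 40 ≥ 28 is true
  ship-to country = FR: AU == FR is false
  contains a gift card: no → false
Combine:
[1.1] true OR false = true
[1.2] true OR false OR false = true
[1] true AND true = true
[2.1.1.1] true → false = false
[2.1.1] NOT false = true
[2.1] NOT true = false
[2.2.2] false AND true = false
[2.2] true → false = false
[2] false OR false = false
[3.1.1.1] false AND false = false
[3.1.1] NOT false = true
[3.1] NOT true = false
[3.2] exactly-one(true, false) = true
[3.3] false AND true = false
[3] false OR true OR false = true
[root] true AND false AND true = false
Overall: false → rejected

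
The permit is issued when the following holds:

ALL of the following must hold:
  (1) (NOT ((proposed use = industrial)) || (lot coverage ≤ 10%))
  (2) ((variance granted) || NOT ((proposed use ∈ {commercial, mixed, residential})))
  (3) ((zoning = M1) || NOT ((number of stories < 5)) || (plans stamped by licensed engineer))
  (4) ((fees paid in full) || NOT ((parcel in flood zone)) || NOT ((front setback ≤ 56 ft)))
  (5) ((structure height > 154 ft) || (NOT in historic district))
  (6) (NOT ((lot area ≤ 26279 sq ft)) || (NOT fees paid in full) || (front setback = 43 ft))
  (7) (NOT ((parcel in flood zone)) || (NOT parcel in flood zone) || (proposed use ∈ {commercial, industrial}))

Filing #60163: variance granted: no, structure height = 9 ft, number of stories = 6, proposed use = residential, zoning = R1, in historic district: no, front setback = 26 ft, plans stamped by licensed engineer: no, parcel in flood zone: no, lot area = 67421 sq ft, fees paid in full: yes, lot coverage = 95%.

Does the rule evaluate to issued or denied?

Atomic conditions:
  proposed use = industrial: residential == industrial is false
  lot coverage ≤ 10%: 95 ≤ 10 is false
  variance granted: no → false
  proposed use ∈ {commercial, mixed, residential}: residential is in the set → true
  zoning = M1: R1 == M1 is false
  number of stories < 5: 6 < 5 is false
  plans stamped by licensed engineer: no → false
  fees paid in full: yes → true
  parcel in flood zone: no → false
  front setback ≤ 56 ft: 26 ≤ 56 is true
  structure height > 154 ft: 9 > 154 is false
  NOT in historic district: no → true
  lot area ≤ 26279 sq ft: 67421 ≤ 26279 is false
  NOT fees paid in full: yes → false
  front setback = 43 ft: 26 == 43 is false
  NOT parcel in flood zone: no → true
  proposed use ∈ {commercial, industrial}: residential is not in the set → false
Combine:
[1.1] NOT false = true
[1] true OR false = true
[2.2] NOT true = false
[2] false OR false = false
[3.2] NOT false = true
[3] false OR true OR false = true
[4.2] NOT false = true
[4.3] NOT true = false
[4] true OR true OR false = true
[5] false OR true = true
[6.1] NOT false = true
[6] true OR false OR false = true
[7.1] NOT false = true
[7] true OR true OR false = true
[root] true AND false AND true AND true AND true AND true AND true = false
Overall: false → denied

Denied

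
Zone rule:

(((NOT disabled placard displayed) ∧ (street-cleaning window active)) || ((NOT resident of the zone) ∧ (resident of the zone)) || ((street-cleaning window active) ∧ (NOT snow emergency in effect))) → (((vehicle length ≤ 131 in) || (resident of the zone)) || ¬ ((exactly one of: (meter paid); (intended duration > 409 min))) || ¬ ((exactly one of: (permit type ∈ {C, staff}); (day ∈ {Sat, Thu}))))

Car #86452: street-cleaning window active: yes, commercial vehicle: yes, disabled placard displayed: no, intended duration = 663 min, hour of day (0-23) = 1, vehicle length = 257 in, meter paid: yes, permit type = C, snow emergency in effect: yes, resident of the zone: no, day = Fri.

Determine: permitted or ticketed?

Atomic conditions:
  NOT disabled placard displayed: no → true
  street-cleaning window active: yes → true
  NOT resident of the zone: no → true
  resident of the zone: no → false
  NOT snow emergency in effect: yes → false
  vehicle length ≤ 131 in: 257 ≤ 131 is false
  meter paid: yes → true
  intended duration > 409 min: 663 > 409 is true
  permit type ∈ {C, staff}: C is in the set → true
  day ∈ {Sat, Thu}: Fri is not in the set → false
Combine:
[1.1] true AND true = true
[1.2] true AND false = false
[1.3] true AND false = false
[1] true OR false OR false = true
[2.1] false OR false = false
[2.2.1] exactly-one(true, true) = false
[2.2] NOT false = true
[2.3.1] exactly-one(true, false) = true
[2.3] NOT true = false
[2] false OR true OR false = true
[root] true → true = true
Overall: true → permitted

Permitted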